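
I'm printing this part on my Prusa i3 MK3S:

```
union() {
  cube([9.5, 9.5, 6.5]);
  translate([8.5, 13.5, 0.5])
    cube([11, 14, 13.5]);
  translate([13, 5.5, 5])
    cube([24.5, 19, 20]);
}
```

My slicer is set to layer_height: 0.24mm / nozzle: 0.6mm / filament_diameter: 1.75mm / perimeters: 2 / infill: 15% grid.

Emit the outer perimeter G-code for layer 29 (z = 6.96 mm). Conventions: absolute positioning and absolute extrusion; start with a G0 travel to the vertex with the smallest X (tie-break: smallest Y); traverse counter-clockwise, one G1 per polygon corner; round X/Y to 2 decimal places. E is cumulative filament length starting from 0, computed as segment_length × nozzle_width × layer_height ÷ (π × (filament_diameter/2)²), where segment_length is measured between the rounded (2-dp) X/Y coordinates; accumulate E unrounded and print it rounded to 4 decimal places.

G0 X8.50 Y13.50 Z6.96
G1 X13.00 Y13.50 E0.2694
G1 X13.00 Y5.50 E0.7484
G1 X37.50 Y5.50 E2.2151
G1 X37.50 Y24.50 E3.3526
G1 X19.50 Y24.50 E4.4302
G1 X19.50 Y27.50 E4.6099
G1 X8.50 Y27.50 E5.2684
G1 X8.50 Y13.50 E6.1066

At z = 6.96 mm: the cube is absent (z outside [0, 6.5]); the cube at (8.5, 13.5) is present — its section is the full 11×14 rectangle; the 24.5×19 cube at (13, 5.5) contributes its full rectangle; Combining (union): the regions partially overlap (shared area 71.50 mm²), so overlapping operands fuse into one piece — 1 connected region. The outline is a single polygon with 8 vertices. Extrusion per mm of travel: 0.6 × 0.24 / (π × 0.875²) = 0.059868. Accumulating E over each segment gives final E = 6.1066.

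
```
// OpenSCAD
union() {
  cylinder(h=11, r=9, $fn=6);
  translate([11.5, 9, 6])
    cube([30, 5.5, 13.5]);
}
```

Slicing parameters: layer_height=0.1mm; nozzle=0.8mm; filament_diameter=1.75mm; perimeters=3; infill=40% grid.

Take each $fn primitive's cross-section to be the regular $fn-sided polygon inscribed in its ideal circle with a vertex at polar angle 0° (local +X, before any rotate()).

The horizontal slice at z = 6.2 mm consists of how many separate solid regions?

2

At z = 6.2 mm: the cylinder: section is a regular 6-gon, circumradius r=9; the 30×5.5 cube at (11.5, 9) contributes its full rectangle; Taking the union: the 2 present regions are separate (no shared area or edge), so areas and boundary lengths simply add and each stays a separate island — 2 connected regions. The result has 2 disconnected regions.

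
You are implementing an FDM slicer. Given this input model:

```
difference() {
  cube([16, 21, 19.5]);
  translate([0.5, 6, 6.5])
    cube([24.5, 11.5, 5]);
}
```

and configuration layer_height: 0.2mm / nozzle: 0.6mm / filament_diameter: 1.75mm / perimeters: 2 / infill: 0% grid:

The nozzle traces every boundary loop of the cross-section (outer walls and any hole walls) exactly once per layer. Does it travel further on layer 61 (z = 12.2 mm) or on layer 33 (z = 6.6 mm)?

layer 33 (z = 6.6 mm)

Layer 61 (z = 12.2): the cube (footprint 16×21) is included at this height (perimeter 74.00 mm); the cube at (0.5, 6) is absent (z outside [6.5, 11.5]); Taking the first minus the rest: none of the subtracted shapes is present at this height, so the 16×21 cube is unchanged — boundary = 74.00 mm. So its perimeter = 74.00 mm. Layer 33 (z = 6.6): the cube (footprint 16×21) is included at this height (perimeter 74.00 mm); the cube at (0.5, 6) is present — its section is the full 24.5×11.5 rectangle (perimeter 72.00 mm); Subtracting the remaining from the first: starting from the 16×21 cube, the 24.5×11.5 cube at (0.5, 6) partially overlaps it — only the 178.25 mm² overlap (of its 281.75 mm²) is removed, clipping the outline — boundary = 105.00 mm. So its perimeter = 105.00 mm. Layer 33 is larger (105.00 vs 74.00 mm).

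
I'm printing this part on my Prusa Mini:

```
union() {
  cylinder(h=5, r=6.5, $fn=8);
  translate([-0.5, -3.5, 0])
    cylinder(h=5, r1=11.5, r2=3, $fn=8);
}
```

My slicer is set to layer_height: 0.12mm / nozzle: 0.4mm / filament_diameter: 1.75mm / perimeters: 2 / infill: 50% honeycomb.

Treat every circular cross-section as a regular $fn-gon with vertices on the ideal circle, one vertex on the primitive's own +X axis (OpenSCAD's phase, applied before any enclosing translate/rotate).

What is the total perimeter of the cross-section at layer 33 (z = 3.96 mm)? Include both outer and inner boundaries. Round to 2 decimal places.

At z = 3.96 mm: the cylinder: section is a regular 8-gon, circumradius r=6.5 (perimeter = 2·8·6.500·sin(180°/8) = 39.80 mm); the cone at (-0.5, -3.5) (r1=11.5→r2=3) has section circumradius 4.768 here — a regular 8-gon (perimeter = 2·8·4.768·sin(180°/8) = 29.19 mm); Taking the union: the regions partially overlap (shared area 50.44 mm²), so the edge portions inside another operand are dropped and the merged outline is re-measured after clipping — boundary = 42.67 mm. Overall, the cross-section is a single solid region. Total boundary length (outer) = 42.67 mm.

42.67 mm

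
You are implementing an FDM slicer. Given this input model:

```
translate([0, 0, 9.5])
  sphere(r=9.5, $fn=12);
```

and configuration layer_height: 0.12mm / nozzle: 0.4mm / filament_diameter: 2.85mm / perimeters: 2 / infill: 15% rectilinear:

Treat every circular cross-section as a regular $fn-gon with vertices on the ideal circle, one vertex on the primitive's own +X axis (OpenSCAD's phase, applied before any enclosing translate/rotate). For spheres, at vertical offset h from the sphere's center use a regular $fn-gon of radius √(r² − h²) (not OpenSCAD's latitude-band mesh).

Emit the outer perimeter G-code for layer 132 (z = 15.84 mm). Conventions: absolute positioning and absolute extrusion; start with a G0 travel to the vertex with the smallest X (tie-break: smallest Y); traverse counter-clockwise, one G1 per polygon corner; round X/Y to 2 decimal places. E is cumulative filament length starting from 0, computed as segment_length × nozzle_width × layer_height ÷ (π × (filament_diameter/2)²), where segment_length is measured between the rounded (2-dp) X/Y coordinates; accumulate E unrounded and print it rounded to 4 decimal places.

G0 X-7.07 Y0.00 Z15.84
G1 X-6.13 Y-3.54 E0.0276
G1 X-3.54 Y-6.13 E0.0551
G1 X0.00 Y-7.07 E0.0827
G1 X3.54 Y-6.13 E0.1102
G1 X6.13 Y-3.54 E0.1378
G1 X7.07 Y0.00 E0.1654
G1 X6.13 Y3.54 E0.1929
G1 X3.54 Y6.13 E0.2205
G1 X0.00 Y7.07 E0.2480
G1 X-3.54 Y6.13 E0.2756
G1 X-6.13 Y3.54 E0.3032
G1 X-7.07 Y0.00 E0.3307

At z = 15.84 mm: the r=9.5 sphere slices to a regular 12-gon of circumradius 7.075 (√(r²−h²) with h=6.34 from center). The outline is a single polygon with 12 vertices. Extrusion per mm of travel: 0.4 × 0.12 / (π × 1.425²) = 0.007524. Accumulating E over each segment gives final E = 0.3307.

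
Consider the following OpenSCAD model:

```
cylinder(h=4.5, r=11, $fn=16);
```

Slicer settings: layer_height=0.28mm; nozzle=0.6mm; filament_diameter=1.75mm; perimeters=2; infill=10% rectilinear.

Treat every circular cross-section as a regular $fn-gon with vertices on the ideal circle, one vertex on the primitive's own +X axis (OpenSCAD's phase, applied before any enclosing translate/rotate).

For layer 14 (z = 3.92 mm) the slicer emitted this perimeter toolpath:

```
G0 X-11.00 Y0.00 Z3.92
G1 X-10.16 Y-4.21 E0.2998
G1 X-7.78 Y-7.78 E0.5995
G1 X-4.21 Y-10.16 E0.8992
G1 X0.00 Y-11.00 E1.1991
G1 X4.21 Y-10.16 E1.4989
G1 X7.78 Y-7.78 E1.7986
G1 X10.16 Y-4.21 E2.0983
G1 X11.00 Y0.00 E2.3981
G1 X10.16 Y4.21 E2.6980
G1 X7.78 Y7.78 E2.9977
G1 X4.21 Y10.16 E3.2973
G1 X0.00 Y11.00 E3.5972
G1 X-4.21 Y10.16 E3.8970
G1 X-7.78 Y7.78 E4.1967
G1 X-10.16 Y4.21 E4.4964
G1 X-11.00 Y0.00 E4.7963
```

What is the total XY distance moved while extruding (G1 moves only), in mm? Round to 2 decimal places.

68.67 mm

Sum the Euclidean lengths of each G1 segment: total = 68.67 mm.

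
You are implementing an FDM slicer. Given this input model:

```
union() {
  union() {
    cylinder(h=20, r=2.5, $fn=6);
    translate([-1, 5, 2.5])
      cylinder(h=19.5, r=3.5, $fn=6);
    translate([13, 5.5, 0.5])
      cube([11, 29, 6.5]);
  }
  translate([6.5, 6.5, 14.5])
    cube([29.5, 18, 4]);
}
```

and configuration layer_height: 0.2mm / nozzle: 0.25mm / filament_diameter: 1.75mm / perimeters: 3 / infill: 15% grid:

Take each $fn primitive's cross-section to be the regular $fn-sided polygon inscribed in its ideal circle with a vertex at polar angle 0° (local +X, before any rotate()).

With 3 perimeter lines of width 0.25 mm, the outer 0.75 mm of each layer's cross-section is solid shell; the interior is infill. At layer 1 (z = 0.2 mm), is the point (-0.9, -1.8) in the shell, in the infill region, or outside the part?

shell

At z = 0.2 mm: the r=2.5 cylinder contributes a regular 6-gon of circumradius 2.5; the cylinder at (-1, 5) does not reach this height (z outside [2.5, 22]); the cube at (13, 5.5) is not intersected at this z (z outside [0.5, 7]); Combining (union): only the r=2.5 cylinder is present, so the union is just that shape — 1 connected region; the cube at (6.5, 6.5) is absent (z outside [14.5, 18.5]); Taking the union: only that combined region is present, so the union is just that shape — 1 connected region. Overall, the cross-section is a single solid region. The nearest boundary edge runs (-1.25, -2.17)→(1.25, -2.17); distance from the point to it = 0.37 mm. The point is inside the cross-section, 0.37 mm from the nearest boundary — within the 0.75 mm shell band (3 × 0.25).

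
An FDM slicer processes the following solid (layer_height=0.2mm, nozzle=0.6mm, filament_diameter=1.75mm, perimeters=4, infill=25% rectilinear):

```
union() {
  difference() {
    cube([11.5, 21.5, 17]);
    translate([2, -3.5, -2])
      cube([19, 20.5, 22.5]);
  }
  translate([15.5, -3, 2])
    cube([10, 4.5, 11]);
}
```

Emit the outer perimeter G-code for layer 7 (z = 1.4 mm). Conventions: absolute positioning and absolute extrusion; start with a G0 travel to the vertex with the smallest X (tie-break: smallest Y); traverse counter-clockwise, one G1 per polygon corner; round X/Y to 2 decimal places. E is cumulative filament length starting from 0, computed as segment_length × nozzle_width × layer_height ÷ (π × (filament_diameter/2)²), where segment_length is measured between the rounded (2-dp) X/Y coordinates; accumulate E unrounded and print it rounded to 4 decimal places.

G0 X0.00 Y0.00 Z1.40
G1 X2.00 Y0.00 E0.0998
G1 X2.00 Y17.00 E0.9479
G1 X11.50 Y17.00 E1.4219
G1 X11.50 Y21.50 E1.6464
G1 X0.00 Y21.50 E2.2201
G1 X0.00 Y0.00 E3.2928

At z = 1.4 mm: the cube is present — its section is the full 11.5×21.5 rectangle; the 19×20.5 cube at (2, -3.5) contributes its full rectangle; After the difference (first − rest): starting from the 11.5×21.5 cube, the 19×20.5 cube at (2, -3.5) partially overlaps it — only the 161.50 mm² overlap (of its 389.50 mm²) is removed, clipping the outline — 1 connected region; the cube at (15.5, -3) does not reach this height (z outside [2, 13]); Merging all regions: only that combined region is present, so the union is just that shape — 1 connected region. The outline is a single polygon with 6 vertices. Extrusion per mm of travel: 0.6 × 0.2 / (π × 0.875²) = 0.049890. Accumulating E over each segment gives final E = 3.2928.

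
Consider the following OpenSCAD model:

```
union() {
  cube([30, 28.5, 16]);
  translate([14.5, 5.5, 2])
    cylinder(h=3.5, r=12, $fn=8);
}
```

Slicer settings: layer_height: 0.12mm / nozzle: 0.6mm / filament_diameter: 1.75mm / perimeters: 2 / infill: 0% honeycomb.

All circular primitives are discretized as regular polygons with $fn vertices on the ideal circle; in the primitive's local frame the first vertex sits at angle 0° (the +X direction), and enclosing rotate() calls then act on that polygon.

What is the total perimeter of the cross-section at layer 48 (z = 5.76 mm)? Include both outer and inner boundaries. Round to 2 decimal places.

At z = 5.76 mm: the cube (footprint 30×28.5) is included at this height (perimeter 117.00 mm); the cylinder at (14.5, 5.5) is not intersected at this z (z outside [2, 5.5]); Merging all regions: only the 30×28.5 cube is present, so the union is just that shape — boundary = 117.00 mm. Overall, the cross-section is a single solid region. Total boundary length (outer) = 117.00 mm.

117.00 mm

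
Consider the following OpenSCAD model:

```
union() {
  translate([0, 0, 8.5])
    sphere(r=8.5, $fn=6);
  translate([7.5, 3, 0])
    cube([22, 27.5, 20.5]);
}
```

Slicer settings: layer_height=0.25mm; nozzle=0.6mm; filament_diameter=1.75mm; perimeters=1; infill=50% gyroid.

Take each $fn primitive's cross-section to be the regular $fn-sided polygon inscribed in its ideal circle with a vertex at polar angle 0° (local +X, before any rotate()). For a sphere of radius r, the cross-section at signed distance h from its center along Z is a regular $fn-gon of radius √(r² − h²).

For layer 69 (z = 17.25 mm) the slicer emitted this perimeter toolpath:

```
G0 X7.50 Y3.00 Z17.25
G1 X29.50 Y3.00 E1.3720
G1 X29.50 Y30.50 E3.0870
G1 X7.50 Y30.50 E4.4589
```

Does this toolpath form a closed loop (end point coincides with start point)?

no

Start point (G0): (7.50, 3.00). End point (last G1): the path does not return to the start — open.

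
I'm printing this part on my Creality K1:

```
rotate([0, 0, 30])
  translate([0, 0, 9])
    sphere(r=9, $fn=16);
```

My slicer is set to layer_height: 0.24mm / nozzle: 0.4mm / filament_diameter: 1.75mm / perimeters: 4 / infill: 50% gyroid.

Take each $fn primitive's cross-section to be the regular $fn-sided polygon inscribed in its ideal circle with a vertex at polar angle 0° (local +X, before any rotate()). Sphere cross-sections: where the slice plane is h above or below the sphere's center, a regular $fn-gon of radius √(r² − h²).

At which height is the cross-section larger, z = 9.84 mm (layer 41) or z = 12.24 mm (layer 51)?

layer 41 (z = 9.84 mm)

Layer 41 (z = 9.84): the r=9 sphere slices to a regular 16-gon of circumradius 8.961 (√(r²−h²) with h=0.84 from center) (area = (16/2)·8.961²·sin(360°/16) = 245.82 mm²); (whole slice rotated 30° about Z — lengths, areas and connectivity unchanged). So its area = 245.82 mm². Layer 51 (z = 12.24): the r=9 sphere contributes a regular 16-gon of circumradius √(9²−3.24²) = 8.397 (area = (16/2)·8.397²·sin(360°/16) = 215.84 mm²); (whole slice rotated 30° about Z — lengths, areas and connectivity unchanged). So its area = 215.84 mm². Layer 41 is larger (245.82 vs 215.84 mm²).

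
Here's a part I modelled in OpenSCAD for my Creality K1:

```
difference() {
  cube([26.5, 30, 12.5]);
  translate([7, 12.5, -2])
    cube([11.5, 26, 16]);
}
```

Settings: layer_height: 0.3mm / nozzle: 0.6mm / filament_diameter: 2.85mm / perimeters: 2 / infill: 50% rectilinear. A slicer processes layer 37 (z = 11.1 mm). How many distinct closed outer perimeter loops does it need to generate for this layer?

1

At z = 11.1 mm: the 26.5×30 cube contributes its full rectangle; the cube at (7, 12.5) (footprint 11.5×26) is included at this height; After the difference (first − rest): starting from the 26.5×30 cube, the 11.5×26 cube at (7, 12.5) partially overlaps it — only the 201.25 mm² overlap (of its 299.00 mm²) is removed, clipping the outline — 1 connected region. The result has 1 disconnected region.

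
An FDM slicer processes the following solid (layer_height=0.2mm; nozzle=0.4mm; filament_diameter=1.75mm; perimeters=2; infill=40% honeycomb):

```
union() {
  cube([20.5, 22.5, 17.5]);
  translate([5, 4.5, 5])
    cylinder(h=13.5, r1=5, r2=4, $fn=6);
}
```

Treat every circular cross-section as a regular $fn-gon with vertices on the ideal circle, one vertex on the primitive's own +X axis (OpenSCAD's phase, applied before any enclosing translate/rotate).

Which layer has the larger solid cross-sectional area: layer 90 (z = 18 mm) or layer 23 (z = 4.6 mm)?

Layer 90 (z = 18): the cube is absent (z outside [0, 17.5]); the cone at (5, 4.5) contributes a regular 6-gon of circumradius 4.037 (interpolated between r1=5 and r2=4 at t=0.963) (area = (6/2)·4.037²·sin(360°/6) = 42.34 mm²); Merging all regions: only the cone at (5, 4.5) is present, so the union is just that shape — area = 42.34 mm². So its area = 42.34 mm². Layer 23 (z = 4.6): the cube is present — its section is the full 20.5×22.5 rectangle (area 461.25 mm²); the cone at (5, 4.5) is absent (z outside [5, 18.5]); Merging all regions: only the 20.5×22.5 cube is present, so the union is just that shape — area = 461.25 mm². So its area = 461.25 mm². Layer 23 is larger (461.25 vs 42.34 mm²).

layer 23 (z = 4.6 mm)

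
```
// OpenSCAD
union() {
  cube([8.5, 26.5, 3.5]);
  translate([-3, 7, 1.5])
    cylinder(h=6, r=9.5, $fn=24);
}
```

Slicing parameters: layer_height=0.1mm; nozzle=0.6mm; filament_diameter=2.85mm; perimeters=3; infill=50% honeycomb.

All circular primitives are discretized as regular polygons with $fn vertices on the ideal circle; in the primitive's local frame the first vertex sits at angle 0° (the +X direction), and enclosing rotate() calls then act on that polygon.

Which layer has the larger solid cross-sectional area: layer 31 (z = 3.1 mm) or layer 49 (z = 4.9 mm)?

Layer 31 (z = 3.1): the 8.5×26.5 cube contributes its full rectangle (area 225.25 mm²); the cylinder at (-3, 7): section is a regular 24-gon, circumradius r=9.5 (area = (24/2)·9.500²·sin(360°/24) = 280.30 mm²); Combining (union): the regions partially overlap — summed areas 505.55 mm² minus the doubly-counted overlap 80.65 mm² gives 424.90 mm² — area = 424.90 mm². So its area = 424.90 mm². Layer 49 (z = 4.9): the cube is absent (z outside [0, 3.5]); the cylinder at (-3, 7): section is a regular 24-gon, circumradius r=9.5 (area = (24/2)·9.500²·sin(360°/24) = 280.30 mm²); Merging all regions: only the r=9.5 cylinder at (-3, 7) is present, so the union is just that shape — area = 280.30 mm². So its area = 280.30 mm². Layer 31 is larger (424.90 vs 280.30 mm²).

layer 31 (z = 3.1 mm)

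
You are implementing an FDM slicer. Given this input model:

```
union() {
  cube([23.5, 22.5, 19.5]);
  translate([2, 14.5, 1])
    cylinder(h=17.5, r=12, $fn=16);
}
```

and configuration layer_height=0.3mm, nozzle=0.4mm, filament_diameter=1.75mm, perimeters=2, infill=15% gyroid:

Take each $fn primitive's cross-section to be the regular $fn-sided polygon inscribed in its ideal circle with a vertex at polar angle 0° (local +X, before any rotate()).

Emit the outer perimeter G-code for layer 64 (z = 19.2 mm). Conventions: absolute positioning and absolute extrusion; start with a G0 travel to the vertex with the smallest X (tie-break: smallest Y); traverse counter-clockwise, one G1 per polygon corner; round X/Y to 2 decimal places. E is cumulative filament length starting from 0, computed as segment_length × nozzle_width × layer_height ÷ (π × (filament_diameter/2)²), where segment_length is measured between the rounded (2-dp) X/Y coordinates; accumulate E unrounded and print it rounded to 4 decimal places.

G0 X0.00 Y0.00 Z19.20
G1 X23.50 Y0.00 E1.1724
G1 X23.50 Y22.50 E2.2949
G1 X0.00 Y22.50 E3.4674
G1 X0.00 Y0.00 E4.5899

At z = 19.2 mm: the 23.5×22.5 cube contributes its full rectangle; the cylinder at (2, 14.5) does not reach this height (z outside [1, 18.5]); Combining (union): only the 23.5×22.5 cube is present, so the union is just that shape — 1 connected region. The outline is a single polygon with 4 vertices. Extrusion per mm of travel: 0.4 × 0.3 / (π × 0.875²) = 0.049890. Accumulating E over each segment gives final E = 4.5899.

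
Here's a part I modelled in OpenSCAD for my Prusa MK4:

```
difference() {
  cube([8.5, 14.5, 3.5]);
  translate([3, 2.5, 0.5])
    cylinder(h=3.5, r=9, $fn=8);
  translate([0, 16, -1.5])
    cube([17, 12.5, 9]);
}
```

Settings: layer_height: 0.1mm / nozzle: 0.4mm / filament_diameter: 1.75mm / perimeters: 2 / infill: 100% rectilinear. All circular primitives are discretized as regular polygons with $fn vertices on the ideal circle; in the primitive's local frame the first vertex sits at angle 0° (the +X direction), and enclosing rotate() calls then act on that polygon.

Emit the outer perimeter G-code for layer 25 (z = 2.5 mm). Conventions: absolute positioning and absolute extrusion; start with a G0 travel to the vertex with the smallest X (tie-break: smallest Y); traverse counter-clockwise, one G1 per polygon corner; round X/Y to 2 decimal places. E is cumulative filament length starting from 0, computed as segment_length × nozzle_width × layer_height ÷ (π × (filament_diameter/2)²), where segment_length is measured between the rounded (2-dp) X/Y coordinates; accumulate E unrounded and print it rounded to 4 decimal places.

G0 X0.00 Y10.26 Z2.50
G1 X3.00 Y11.50 E0.0540
G1 X8.50 Y9.22 E0.1530
G1 X8.50 Y14.50 E0.2408
G1 X0.00 Y14.50 E0.3822
G1 X0.00 Y10.26 E0.4527

At z = 2.5 mm: the cube (footprint 8.5×14.5) is included at this height; the cylinder at (3, 2.5): section is a regular 8-gon, circumradius r=9; the 17×12.5 cube at (0, 16) contributes its full rectangle; After the difference (first − rest): starting from the 8.5×14.5 cube, the r=9 cylinder at (3, 2.5) partially overlaps it — only the 89.62 mm² overlap (of its 229.10 mm²) is removed, clipping the outline; the 17×12.5 cube at (0, 16) misses the remaining region (no effect) — 1 connected region. The outline is a single polygon with 5 vertices. Extrusion per mm of travel: 0.4 × 0.1 / (π × 0.875²) = 0.016630. Accumulating E over each segment gives final E = 0.4527.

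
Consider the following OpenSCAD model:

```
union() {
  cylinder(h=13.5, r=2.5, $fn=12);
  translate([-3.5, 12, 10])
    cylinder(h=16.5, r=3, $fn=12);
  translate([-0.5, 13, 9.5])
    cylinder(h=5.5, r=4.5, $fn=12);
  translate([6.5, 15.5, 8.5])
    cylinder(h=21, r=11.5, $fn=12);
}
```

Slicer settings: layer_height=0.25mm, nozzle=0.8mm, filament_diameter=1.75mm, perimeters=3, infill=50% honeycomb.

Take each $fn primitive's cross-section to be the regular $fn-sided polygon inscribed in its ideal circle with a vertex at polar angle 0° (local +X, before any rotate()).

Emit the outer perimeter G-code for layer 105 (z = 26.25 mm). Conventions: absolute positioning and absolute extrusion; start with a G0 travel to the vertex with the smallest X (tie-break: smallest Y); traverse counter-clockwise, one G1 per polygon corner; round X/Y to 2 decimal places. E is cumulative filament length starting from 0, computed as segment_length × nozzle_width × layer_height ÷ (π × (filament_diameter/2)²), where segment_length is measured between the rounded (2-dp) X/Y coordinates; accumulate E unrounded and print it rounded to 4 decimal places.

G0 X-6.50 Y12.00 Z26.25
G1 X-6.10 Y10.50 E0.1291
G1 X-5.00 Y9.40 E0.2584
G1 X-3.50 Y9.00 E0.3875
G1 X-2.88 Y9.17 E0.4410
G1 X0.75 Y5.54 E0.8678
G1 X6.50 Y4.00 E1.3628
G1 X12.25 Y5.54 E1.8578
G1 X16.46 Y9.75 E2.3528
G1 X18.00 Y15.50 E2.8478
G1 X16.46 Y21.25 E3.3428
G1 X12.25 Y25.46 E3.8378
G1 X6.50 Y27.00 E4.3328
G1 X0.75 Y25.46 E4.8278
G1 X-3.46 Y21.25 E5.3228
G1 X-5.00 Y15.50 E5.8178
G1 X-4.77 Y14.66 E5.8902
G1 X-5.00 Y14.60 E5.9100
G1 X-6.10 Y13.50 E6.0393
G1 X-6.50 Y12.00 E6.1684

At z = 26.25 mm: the cylinder is not intersected at this z (z outside [0, 13.5]); the r=3 cylinder at (-3.5, 12) contributes a regular 12-gon of circumradius 3; the cylinder at (-0.5, 13) is absent (z outside [9.5, 15]); the r=11.5 cylinder at (6.5, 15.5) contributes a regular 12-gon of circumradius 11.5; Merging all regions: the regions partially overlap (shared area 16.50 mm²), so overlapping operands fuse into one piece — 1 connected region. The outline is a single polygon with 19 vertices. Extrusion per mm of travel: 0.8 × 0.25 / (π × 0.875²) = 0.083150. Accumulating E over each segment gives final E = 6.1684.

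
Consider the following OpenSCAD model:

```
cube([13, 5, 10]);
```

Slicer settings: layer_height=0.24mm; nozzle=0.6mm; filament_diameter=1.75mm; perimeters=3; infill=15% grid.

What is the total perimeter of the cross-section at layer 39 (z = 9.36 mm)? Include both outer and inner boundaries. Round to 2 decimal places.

36.00 mm

At z = 9.36 mm: the 13×5 cube contributes its full rectangle (perimeter 36.00 mm). Overall, the cross-section is a single solid region. Total boundary length (outer) = 36.00 mm.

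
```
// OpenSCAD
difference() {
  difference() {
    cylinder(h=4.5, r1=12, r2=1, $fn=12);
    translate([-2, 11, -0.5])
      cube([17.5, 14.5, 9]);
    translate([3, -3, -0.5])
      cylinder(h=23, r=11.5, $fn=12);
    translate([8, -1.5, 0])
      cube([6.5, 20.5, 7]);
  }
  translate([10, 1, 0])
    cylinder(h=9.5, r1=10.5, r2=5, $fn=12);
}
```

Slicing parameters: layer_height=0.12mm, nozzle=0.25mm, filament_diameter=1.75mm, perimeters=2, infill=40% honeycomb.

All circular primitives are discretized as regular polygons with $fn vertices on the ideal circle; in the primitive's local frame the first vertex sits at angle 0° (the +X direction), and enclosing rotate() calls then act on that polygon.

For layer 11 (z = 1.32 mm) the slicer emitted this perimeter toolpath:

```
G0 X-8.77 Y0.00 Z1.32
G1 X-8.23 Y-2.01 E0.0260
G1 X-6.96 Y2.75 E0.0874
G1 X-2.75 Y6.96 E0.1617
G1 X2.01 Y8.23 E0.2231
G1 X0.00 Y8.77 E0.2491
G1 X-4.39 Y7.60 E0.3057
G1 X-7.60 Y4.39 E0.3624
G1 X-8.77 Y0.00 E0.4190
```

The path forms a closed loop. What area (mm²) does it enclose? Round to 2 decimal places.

18.31 mm²

Apply the shoelace formula to the sequence of (X, Y) vertices; enclosed area = 18.31 mm².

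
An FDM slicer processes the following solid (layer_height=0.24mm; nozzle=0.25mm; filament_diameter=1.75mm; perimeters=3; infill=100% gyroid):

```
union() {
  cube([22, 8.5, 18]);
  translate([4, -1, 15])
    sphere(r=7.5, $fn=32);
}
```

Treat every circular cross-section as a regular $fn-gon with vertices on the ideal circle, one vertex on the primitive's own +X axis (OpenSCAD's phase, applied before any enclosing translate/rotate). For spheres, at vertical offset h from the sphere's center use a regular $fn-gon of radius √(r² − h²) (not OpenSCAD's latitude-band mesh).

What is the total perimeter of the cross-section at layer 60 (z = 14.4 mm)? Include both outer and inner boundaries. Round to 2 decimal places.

At z = 14.4 mm: the cube (footprint 22×8.5) is included at this height (perimeter 61.00 mm); the r=7.5 sphere at (4, -1) contributes a regular 32-gon of circumradius √(7.5²−0.6²) = 7.476 (perimeter = 2·32·7.476·sin(180°/32) = 46.90 mm); Merging all regions: the regions partially overlap (shared area 60.49 mm²), so the edge portions inside another operand are dropped and the merged outline is re-measured after clipping — boundary = 76.28 mm. Overall, the cross-section is a single solid region. Total boundary length (outer) = 76.28 mm.

76.28 mm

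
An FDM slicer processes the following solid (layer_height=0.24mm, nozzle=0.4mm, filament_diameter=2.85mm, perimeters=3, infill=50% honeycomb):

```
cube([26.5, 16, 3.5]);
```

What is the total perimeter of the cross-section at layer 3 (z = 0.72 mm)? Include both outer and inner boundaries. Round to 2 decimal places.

85.00 mm

At z = 0.72 mm: the cube is present — its section is the full 26.5×16 rectangle (perimeter 85.00 mm). Overall, the cross-section is a single solid region. Total boundary length (outer) = 85.00 mm.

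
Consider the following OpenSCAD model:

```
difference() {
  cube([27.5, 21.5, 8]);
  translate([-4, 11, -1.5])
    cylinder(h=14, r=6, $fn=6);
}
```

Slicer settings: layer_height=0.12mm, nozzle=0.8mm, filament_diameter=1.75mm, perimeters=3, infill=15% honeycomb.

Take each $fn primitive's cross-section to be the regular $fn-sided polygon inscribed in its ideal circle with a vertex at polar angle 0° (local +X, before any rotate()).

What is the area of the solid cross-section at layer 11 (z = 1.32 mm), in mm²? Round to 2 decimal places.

584.32 mm²

At z = 1.32 mm: the 27.5×21.5 cube contributes its full rectangle (area 591.25 mm²); the r=6 cylinder at (-4, 11) gives a regular 6-gon of circumradius 6 (constant along its height) (area = (6/2)·6.000²·sin(360°/6) = 93.53 mm²); Subtracting the remaining from the first: starting from the 27.5×21.5 cube (591.25 mm²), the r=6 cylinder at (-4, 11) partially overlaps it — only the 6.93 mm² overlap (of its 93.53 mm²) is removed, clipping the outline — area = 584.32 mm². Overall, the cross-section is a single solid region. Net area = 584.32 mm².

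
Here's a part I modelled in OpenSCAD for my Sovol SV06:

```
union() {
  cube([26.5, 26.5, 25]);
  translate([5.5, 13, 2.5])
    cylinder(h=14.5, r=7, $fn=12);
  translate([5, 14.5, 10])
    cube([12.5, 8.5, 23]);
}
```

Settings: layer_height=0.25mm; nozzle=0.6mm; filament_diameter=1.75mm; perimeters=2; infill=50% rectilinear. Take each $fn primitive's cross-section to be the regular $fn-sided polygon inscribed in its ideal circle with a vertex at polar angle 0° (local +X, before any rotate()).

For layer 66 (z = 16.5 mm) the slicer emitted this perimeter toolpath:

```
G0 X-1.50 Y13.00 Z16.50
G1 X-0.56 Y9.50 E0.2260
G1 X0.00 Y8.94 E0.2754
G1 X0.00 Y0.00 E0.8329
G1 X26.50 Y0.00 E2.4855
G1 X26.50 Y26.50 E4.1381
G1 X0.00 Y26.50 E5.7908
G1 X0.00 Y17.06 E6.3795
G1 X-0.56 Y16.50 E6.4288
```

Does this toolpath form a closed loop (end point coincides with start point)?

no

Start point (G0): (-1.50, 13.00). End point (last G1): the path does not return to the start — open.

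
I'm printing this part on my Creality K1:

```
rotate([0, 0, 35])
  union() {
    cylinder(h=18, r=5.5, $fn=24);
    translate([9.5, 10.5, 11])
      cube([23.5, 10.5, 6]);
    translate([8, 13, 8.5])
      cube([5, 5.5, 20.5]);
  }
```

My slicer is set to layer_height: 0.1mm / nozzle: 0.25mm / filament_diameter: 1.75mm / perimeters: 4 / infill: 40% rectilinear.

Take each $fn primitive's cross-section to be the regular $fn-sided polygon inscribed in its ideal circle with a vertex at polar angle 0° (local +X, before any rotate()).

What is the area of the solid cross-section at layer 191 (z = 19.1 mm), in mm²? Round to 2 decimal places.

At z = 19.1 mm: the cylinder is not intersected at this z (z outside [0, 18]); the cube at (9.5, 10.5) is absent (z outside [11, 17]); the cube at (8, 13) is present — its section is the full 5×5.5 rectangle (area 27.50 mm²); Combining (union): only the 5×5.5 cube at (8, 13) is present, so the union is just that shape — area = 27.50 mm²; (rotated 35° about Z; rotation is an isometry so areas/perimeters/island counts are preserved). Overall, the cross-section is a single solid region. Net area = 27.50 mm².

27.50 mm²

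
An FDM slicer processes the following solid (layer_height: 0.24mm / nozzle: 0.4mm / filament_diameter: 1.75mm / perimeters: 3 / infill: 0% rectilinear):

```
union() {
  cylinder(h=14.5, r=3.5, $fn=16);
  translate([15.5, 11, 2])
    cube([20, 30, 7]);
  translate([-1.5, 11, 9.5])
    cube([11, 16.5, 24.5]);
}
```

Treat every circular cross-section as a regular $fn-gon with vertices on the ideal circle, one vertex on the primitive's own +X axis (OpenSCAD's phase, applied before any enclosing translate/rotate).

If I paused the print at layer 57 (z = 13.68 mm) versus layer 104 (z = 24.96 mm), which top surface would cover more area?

Layer 57 (z = 13.68): the cylinder: section is a regular 16-gon, circumradius r=3.5 (area = (16/2)·3.500²·sin(360°/16) = 37.50 mm²); the cube at (15.5, 11) does not reach this height (z outside [2, 9]); the cube at (-1.5, 11) (footprint 11×16.5) is included at this height (area 181.50 mm²); Combining (union): the 2 present regions are separate (no shared area or edge), so areas and boundary lengths simply add and each stays a separate island — area = 219.00 mm². So its area = 219.00 mm². Layer 104 (z = 24.96): the cylinder is not intersected at this z (z outside [0, 14.5]); the cube at (15.5, 11) does not reach this height (z outside [2, 9]); the cube at (-1.5, 11) is present — its section is the full 11×16.5 rectangle (area 181.50 mm²); Combining (union): only the 11×16.5 cube at (-1.5, 11) is present, so the union is just that shape — area = 181.50 mm². So its area = 181.50 mm². Layer 57 is larger (219.00 vs 181.50 mm²).

layer 57 (z = 13.68 mm)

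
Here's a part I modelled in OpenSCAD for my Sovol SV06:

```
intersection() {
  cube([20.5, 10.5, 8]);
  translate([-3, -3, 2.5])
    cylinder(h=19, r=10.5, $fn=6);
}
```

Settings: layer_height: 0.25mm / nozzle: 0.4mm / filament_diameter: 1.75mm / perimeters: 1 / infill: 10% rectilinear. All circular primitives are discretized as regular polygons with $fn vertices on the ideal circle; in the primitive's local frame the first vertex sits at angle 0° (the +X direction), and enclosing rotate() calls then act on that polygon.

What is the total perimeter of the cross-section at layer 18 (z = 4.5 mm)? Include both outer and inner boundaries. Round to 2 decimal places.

At z = 4.5 mm: the cube (footprint 20.5×10.5) is included at this height (perimeter 62.00 mm); the cylinder at (-3, -3): section is a regular 6-gon, circumradius r=10.5 (perimeter = 2·6·10.500·sin(180°/6) = 63.00 mm); After intersecting: the r=10.5 cylinder at (-3, -3) partially overlaps the 20.5×10.5 cube; clipping to the common part keeps 24.43 mm² — boundary = 21.15 mm. Overall, the cross-section is a single solid region. Total boundary length (outer) = 21.15 mm.

21.15 mm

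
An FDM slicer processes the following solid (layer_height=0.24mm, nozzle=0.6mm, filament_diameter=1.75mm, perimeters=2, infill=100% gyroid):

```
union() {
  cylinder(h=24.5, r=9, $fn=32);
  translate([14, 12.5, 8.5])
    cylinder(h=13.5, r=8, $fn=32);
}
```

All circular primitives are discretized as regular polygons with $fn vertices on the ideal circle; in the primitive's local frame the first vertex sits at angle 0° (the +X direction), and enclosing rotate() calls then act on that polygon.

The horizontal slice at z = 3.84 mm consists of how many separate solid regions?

At z = 3.84 mm: the r=9 cylinder gives a regular 32-gon of circumradius 9 (constant along its height); the cylinder at (14, 12.5) does not reach this height (z outside [8.5, 22]); Merging all regions: only the r=9 cylinder is present, so the union is just that shape — 1 connected region. The result has 1 disconnected region.

1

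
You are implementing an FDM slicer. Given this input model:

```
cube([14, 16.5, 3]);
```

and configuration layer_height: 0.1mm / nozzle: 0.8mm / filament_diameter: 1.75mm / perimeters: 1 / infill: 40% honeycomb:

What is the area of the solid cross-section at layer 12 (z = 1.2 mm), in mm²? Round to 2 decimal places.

231.00 mm²

At z = 1.2 mm: the cube is present — its section is the full 14×16.5 rectangle (area 231.00 mm²). Overall, the cross-section is a single solid region. Net area = 231.00 mm².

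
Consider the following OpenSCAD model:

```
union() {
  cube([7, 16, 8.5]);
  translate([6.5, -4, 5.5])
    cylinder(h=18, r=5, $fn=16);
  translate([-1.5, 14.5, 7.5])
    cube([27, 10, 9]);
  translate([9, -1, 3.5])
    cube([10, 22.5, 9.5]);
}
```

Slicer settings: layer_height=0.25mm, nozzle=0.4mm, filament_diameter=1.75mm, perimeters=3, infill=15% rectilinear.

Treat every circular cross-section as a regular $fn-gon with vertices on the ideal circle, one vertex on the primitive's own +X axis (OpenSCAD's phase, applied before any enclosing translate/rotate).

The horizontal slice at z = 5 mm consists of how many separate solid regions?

At z = 5 mm: the cube (footprint 7×16) is included at this height; the cylinder at (6.5, -4) is not intersected at this z (z outside [5.5, 23.5]); the cube at (-1.5, 14.5) is absent (z outside [7.5, 16.5]); the cube at (9, -1) (footprint 10×22.5) is included at this height; Merging all regions: the 2 present regions are separate (no shared area or edge), so areas and boundary lengths simply add and each stays a separate island — 2 connected regions. The result has 2 disconnected regions.

2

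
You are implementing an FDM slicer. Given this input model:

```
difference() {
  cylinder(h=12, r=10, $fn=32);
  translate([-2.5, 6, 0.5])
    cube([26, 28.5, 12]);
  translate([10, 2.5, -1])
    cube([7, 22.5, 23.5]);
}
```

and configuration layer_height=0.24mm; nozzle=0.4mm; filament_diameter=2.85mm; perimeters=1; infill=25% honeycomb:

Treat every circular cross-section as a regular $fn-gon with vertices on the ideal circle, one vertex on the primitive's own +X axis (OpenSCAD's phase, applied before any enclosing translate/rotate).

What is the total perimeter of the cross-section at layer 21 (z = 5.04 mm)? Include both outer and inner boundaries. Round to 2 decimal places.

65.06 mm

At z = 5.04 mm: the r=10 cylinder contributes a regular 32-gon of circumradius 10 (perimeter = 2·32·10.000·sin(180°/32) = 62.73 mm); the cube at (-2.5, 6) (footprint 26×28.5) is included at this height (perimeter 109.00 mm); the cube at (10, 2.5) is present — its section is the full 7×22.5 rectangle (perimeter 59.00 mm); After the difference (first − rest): starting from the r=10 cylinder, the 26×28.5 cube at (-2.5, 6) partially overlaps it — only the 31.72 mm² overlap (of its 741.00 mm²) is removed, clipping the outline; the 7×22.5 cube at (10, 2.5) misses the remaining region (no effect) — boundary = 65.06 mm. Overall, the cross-section is a single solid region. Total boundary length (outer) = 65.06 mm.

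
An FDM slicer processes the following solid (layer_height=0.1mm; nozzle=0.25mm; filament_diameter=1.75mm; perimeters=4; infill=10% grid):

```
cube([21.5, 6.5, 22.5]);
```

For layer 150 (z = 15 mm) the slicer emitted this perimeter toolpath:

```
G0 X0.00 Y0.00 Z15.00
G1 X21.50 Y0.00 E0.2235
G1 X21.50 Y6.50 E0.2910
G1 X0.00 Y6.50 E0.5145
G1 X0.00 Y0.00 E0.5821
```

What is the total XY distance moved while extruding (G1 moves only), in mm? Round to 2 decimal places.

Sum the Euclidean lengths of each G1 segment: total = 56.00 mm.

56.00 mm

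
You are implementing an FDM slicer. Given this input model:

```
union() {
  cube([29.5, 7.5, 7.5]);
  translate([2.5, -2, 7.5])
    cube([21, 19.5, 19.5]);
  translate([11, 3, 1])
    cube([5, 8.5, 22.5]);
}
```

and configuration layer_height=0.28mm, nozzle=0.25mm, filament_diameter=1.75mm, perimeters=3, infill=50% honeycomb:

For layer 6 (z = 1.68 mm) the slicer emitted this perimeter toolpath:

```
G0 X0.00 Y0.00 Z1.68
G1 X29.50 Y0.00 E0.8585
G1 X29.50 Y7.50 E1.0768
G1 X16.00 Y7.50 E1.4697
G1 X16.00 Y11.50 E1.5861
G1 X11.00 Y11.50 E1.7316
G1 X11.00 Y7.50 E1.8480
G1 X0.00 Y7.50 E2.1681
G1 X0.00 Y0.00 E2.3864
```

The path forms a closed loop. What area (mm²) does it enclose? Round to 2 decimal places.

Apply the shoelace formula to the sequence of (X, Y) vertices; enclosed area = 241.25 mm².

241.25 mm²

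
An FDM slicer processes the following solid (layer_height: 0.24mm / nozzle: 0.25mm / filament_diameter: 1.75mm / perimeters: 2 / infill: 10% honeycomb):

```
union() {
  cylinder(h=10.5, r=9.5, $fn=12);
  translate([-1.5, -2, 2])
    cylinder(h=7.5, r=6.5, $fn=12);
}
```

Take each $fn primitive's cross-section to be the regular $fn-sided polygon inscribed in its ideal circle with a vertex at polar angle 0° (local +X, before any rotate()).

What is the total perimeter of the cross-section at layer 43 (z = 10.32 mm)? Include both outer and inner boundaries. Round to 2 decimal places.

At z = 10.32 mm: the r=9.5 cylinder contributes a regular 12-gon of circumradius 9.5 (perimeter = 2·12·9.500·sin(180°/12) = 59.01 mm); the cylinder at (-1.5, -2) is absent (z outside [2, 9.5]); Merging all regions: only the r=9.5 cylinder is present, so the union is just that shape — boundary = 59.01 mm. Overall, the cross-section is a single solid region. Total boundary length (outer) = 59.01 mm.

59.01 mm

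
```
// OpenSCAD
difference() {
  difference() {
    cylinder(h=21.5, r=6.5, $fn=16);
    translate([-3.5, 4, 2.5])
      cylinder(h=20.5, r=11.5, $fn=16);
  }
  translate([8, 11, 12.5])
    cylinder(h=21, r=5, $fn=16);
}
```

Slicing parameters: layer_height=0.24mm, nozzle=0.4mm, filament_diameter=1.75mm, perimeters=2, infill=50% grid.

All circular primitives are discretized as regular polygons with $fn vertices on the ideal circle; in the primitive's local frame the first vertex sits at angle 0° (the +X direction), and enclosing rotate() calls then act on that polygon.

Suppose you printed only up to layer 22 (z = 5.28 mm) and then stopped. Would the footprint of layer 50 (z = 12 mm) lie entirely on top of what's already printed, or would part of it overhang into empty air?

Compare the two slices. At z = 5.28: the r=6.5 cylinder contributes a regular 16-gon of circumradius 6.5 (area = (16/2)·6.500²·sin(360°/16) = 129.35 mm²); the r=11.5 cylinder at (-3.5, 4) contributes a regular 16-gon of circumradius 11.5 (area = (16/2)·11.500²·sin(360°/16) = 404.88 mm²); Taking the first minus the rest: starting from the r=6.5 cylinder (129.35 mm²), the r=11.5 cylinder at (-3.5, 4) partially overlaps it — only the 127.61 mm² overlap (of its 404.88 mm²) is removed, clipping the outline — area = 1.74 mm²; the cylinder at (8, 11) is absent (z outside [12.5, 33.5]); Subtracting the remaining from the first: none of the subtracted shapes is present at this height, so that combined region is unchanged — area = 1.74 mm². At z = 12: the r=6.5 cylinder gives a regular 16-gon of circumradius 6.5 (constant along its height) (area = (16/2)·6.500²·sin(360°/16) = 129.35 mm²); the cylinder at (-3.5, 4): section is a regular 16-gon, circumradius r=11.5 (area = (16/2)·11.500²·sin(360°/16) = 404.88 mm²); Subtracting the remaining from the first: starting from the r=6.5 cylinder (129.35 mm²), the r=11.5 cylinder at (-3.5, 4) partially overlaps it — only the 127.61 mm² overlap (of its 404.88 mm²) is removed, clipping the outline — area = 1.74 mm²; the cylinder at (8, 11) is absent (z outside [12.5, 33.5]); After the difference (first − rest): none of the subtracted shapes is present at this height, so that combined region is unchanged — area = 1.74 mm². Checking containment: the cross-section at z = 12 is a subset of the cross-section at z = 5.28.

entirely on top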